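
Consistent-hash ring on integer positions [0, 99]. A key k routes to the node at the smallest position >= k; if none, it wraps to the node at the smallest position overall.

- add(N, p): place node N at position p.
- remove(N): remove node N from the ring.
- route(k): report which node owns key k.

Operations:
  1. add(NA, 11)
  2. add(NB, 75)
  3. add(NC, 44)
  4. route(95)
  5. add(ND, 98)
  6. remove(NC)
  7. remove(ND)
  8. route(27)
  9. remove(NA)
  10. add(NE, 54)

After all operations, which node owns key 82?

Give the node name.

Op 1: add NA@11 -> ring=[11:NA]
Op 2: add NB@75 -> ring=[11:NA,75:NB]
Op 3: add NC@44 -> ring=[11:NA,44:NC,75:NB]
Op 4: route key 95: none >= 95, wrap to smallest pos 11 -> NA
Op 5: add ND@98 -> ring=[11:NA,44:NC,75:NB,98:ND]
Op 6: remove NC -> ring=[11:NA,75:NB,98:ND]
Op 7: remove ND -> ring=[11:NA,75:NB]
Op 8: route key 27: smallest pos >= 27 is 75 -> NB
Op 9: remove NA -> ring=[75:NB]
Op 10: add NE@54 -> ring=[54:NE,75:NB]
Final route key 82: none >= 82, wrap to smallest pos 54 -> NE

Answer: NE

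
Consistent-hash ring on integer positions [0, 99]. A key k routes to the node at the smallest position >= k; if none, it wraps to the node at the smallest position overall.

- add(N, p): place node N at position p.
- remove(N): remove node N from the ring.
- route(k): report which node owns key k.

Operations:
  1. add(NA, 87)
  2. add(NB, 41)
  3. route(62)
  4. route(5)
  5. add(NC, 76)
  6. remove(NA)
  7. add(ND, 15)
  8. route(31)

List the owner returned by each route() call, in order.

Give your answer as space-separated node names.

Op 1: add NA@87 -> ring=[87:NA]
Op 2: add NB@41 -> ring=[41:NB,87:NA]
Op 3: route key 62: smallest pos >= 62 is 87 -> NA
Op 4: route key 5: smallest pos >= 5 is 41 -> NB
Op 5: add NC@76 -> ring=[41:NB,76:NC,87:NA]
Op 6: remove NA -> ring=[41:NB,76:NC]
Op 7: add ND@15 -> ring=[15:ND,41:NB,76:NC]
Op 8: route key 31: smallest pos >= 31 is 41 -> NB

Answer: NA NB NB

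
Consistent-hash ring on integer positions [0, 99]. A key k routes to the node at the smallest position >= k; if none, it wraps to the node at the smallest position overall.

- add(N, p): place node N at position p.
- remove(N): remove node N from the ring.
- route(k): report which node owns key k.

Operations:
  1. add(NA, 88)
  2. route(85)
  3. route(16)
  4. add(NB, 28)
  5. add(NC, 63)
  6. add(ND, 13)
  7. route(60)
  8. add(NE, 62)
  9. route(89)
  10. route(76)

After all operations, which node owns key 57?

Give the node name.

Op 1: add NA@88 -> ring=[88:NA]
Op 2: route key 85: smallest pos >= 85 is 88 -> NA
Op 3: route key 16: smallest pos >= 16 is 88 -> NA
Op 4: add NB@28 -> ring=[28:NB,88:NA]
Op 5: add NC@63 -> ring=[28:NB,63:NC,88:NA]
Op 6: add ND@13 -> ring=[13:ND,28:NB,63:NC,88:NA]
Op 7: route key 60: smallest pos >= 60 is 63 -> NC
Op 8: add NE@62 -> ring=[13:ND,28:NB,62:NE,63:NC,88:NA]
Op 9: route key 89: none >= 89, wrap to smallest pos 13 -> ND
Op 10: route key 76: smallest pos >= 76 is 88 -> NA
Final route key 57: smallest pos >= 57 is 62 -> NE

Answer: NE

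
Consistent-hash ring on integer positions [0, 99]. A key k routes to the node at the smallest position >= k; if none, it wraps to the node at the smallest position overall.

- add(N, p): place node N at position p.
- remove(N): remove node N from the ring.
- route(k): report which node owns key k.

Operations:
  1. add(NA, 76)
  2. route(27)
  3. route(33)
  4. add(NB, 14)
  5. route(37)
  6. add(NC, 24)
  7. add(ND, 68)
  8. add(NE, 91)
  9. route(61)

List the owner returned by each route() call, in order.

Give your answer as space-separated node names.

Answer: NA NA NA ND

Derivation:
Op 1: add NA@76 -> ring=[76:NA]
Op 2: route key 27: smallest pos >= 27 is 76 -> NA
Op 3: route key 33: smallest pos >= 33 is 76 -> NA
Op 4: add NB@14 -> ring=[14:NB,76:NA]
Op 5: route key 37: smallest pos >= 37 is 76 -> NA
Op 6: add NC@24 -> ring=[14:NB,24:NC,76:NA]
Op 7: add ND@68 -> ring=[14:NB,24:NC,68:ND,76:NA]
Op 8: add NE@91 -> ring=[14:NB,24:NC,68:ND,76:NA,91:NE]
Op 9: route key 61: smallest pos >= 61 is 68 -> ND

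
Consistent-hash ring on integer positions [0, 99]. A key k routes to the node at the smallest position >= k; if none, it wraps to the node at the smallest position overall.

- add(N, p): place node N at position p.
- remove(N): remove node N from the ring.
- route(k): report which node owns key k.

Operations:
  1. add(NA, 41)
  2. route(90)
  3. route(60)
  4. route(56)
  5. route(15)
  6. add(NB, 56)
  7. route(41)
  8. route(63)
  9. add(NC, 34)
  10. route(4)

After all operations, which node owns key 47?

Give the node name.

Op 1: add NA@41 -> ring=[41:NA]
Op 2: route key 90: none >= 90, wrap to smallest pos 41 -> NA
Op 3: route key 60: none >= 60, wrap to smallest pos 41 -> NA
Op 4: route key 56: none >= 56, wrap to smallest pos 41 -> NA
Op 5: route key 15: smallest pos >= 15 is 41 -> NA
Op 6: add NB@56 -> ring=[41:NA,56:NB]
Op 7: route key 41: smallest pos >= 41 is 41 -> NA
Op 8: route key 63: none >= 63, wrap to smallest pos 41 -> NA
Op 9: add NC@34 -> ring=[34:NC,41:NA,56:NB]
Op 10: route key 4: smallest pos >= 4 is 34 -> NC
Final route key 47: smallest pos >= 47 is 56 -> NB

Answer: NB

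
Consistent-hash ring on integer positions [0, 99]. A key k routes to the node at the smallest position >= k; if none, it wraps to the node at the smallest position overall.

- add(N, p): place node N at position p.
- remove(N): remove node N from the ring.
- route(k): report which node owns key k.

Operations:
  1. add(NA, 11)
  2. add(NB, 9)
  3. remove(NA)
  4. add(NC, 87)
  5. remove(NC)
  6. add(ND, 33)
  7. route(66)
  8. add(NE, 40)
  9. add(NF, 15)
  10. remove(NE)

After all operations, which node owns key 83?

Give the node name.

Op 1: add NA@11 -> ring=[11:NA]
Op 2: add NB@9 -> ring=[9:NB,11:NA]
Op 3: remove NA -> ring=[9:NB]
Op 4: add NC@87 -> ring=[9:NB,87:NC]
Op 5: remove NC -> ring=[9:NB]
Op 6: add ND@33 -> ring=[9:NB,33:ND]
Op 7: route key 66: none >= 66, wrap to smallest pos 9 -> NB
Op 8: add NE@40 -> ring=[9:NB,33:ND,40:NE]
Op 9: add NF@15 -> ring=[9:NB,15:NF,33:ND,40:NE]
Op 10: remove NE -> ring=[9:NB,15:NF,33:ND]
Final route key 83: none >= 83, wrap to smallest pos 9 -> NB

Answer: NB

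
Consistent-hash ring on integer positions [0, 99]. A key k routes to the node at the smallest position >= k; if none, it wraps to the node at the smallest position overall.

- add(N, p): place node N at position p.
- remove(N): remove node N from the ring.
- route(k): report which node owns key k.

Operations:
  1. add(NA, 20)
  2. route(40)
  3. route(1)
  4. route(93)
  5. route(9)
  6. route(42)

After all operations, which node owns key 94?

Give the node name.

Answer: NA

Derivation:
Op 1: add NA@20 -> ring=[20:NA]
Op 2: route key 40: none >= 40, wrap to smallest pos 20 -> NA
Op 3: route key 1: smallest pos >= 1 is 20 -> NA
Op 4: route key 93: none >= 93, wrap to smallest pos 20 -> NA
Op 5: route key 9: smallest pos >= 9 is 20 -> NA
Op 6: route key 42: none >= 42, wrap to smallest pos 20 -> NA
Final route key 94: none >= 94, wrap to smallest pos 20 -> NA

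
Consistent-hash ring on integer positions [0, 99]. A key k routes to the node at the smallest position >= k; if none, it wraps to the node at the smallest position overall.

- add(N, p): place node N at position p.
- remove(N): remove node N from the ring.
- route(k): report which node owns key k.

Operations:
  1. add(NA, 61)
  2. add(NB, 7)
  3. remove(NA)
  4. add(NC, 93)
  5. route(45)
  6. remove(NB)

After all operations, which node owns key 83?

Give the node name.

Answer: NC

Derivation:
Op 1: add NA@61 -> ring=[61:NA]
Op 2: add NB@7 -> ring=[7:NB,61:NA]
Op 3: remove NA -> ring=[7:NB]
Op 4: add NC@93 -> ring=[7:NB,93:NC]
Op 5: route key 45: smallest pos >= 45 is 93 -> NC
Op 6: remove NB -> ring=[93:NC]
Final route key 83: smallest pos >= 83 is 93 -> NC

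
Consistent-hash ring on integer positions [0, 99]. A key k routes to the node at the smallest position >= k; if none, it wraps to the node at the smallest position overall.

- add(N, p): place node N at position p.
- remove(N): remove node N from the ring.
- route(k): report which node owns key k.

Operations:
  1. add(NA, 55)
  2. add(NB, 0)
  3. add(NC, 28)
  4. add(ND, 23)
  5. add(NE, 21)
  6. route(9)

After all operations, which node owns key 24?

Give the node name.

Answer: NC

Derivation:
Op 1: add NA@55 -> ring=[55:NA]
Op 2: add NB@0 -> ring=[0:NB,55:NA]
Op 3: add NC@28 -> ring=[0:NB,28:NC,55:NA]
Op 4: add ND@23 -> ring=[0:NB,23:ND,28:NC,55:NA]
Op 5: add NE@21 -> ring=[0:NB,21:NE,23:ND,28:NC,55:NA]
Op 6: route key 9: smallest pos >= 9 is 21 -> NE
Final route key 24: smallest pos >= 24 is 28 -> NC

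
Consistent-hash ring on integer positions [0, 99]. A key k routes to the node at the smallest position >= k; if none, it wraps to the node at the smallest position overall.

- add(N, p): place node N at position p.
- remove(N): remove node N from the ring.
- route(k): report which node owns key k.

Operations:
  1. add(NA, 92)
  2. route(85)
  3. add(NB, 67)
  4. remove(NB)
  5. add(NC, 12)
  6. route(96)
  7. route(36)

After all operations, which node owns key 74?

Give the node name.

Op 1: add NA@92 -> ring=[92:NA]
Op 2: route key 85: smallest pos >= 85 is 92 -> NA
Op 3: add NB@67 -> ring=[67:NB,92:NA]
Op 4: remove NB -> ring=[92:NA]
Op 5: add NC@12 -> ring=[12:NC,92:NA]
Op 6: route key 96: none >= 96, wrap to smallest pos 12 -> NC
Op 7: route key 36: smallest pos >= 36 is 92 -> NA
Final route key 74: smallest pos >= 74 is 92 -> NA

Answer: NA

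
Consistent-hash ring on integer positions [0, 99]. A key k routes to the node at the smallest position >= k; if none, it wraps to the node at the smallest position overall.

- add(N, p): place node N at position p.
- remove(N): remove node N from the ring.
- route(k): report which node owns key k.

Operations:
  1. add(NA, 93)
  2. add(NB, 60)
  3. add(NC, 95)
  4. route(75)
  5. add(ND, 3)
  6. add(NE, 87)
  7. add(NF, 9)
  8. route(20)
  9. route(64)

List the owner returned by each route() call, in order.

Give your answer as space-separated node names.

Answer: NA NB NE

Derivation:
Op 1: add NA@93 -> ring=[93:NA]
Op 2: add NB@60 -> ring=[60:NB,93:NA]
Op 3: add NC@95 -> ring=[60:NB,93:NA,95:NC]
Op 4: route key 75: smallest pos >= 75 is 93 -> NA
Op 5: add ND@3 -> ring=[3:ND,60:NB,93:NA,95:NC]
Op 6: add NE@87 -> ring=[3:ND,60:NB,87:NE,93:NA,95:NC]
Op 7: add NF@9 -> ring=[3:ND,9:NF,60:NB,87:NE,93:NA,95:NC]
Op 8: route key 20: smallest pos >= 20 is 60 -> NB
Op 9: route key 64: smallest pos >= 64 is 87 -> NE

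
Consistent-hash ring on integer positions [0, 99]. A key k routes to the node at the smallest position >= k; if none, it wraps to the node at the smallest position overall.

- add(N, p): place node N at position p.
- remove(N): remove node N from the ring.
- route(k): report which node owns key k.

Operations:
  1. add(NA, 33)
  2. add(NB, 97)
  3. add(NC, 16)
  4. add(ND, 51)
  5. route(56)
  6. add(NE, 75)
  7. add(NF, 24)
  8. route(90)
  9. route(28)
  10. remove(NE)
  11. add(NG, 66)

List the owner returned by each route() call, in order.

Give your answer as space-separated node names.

Answer: NB NB NA

Derivation:
Op 1: add NA@33 -> ring=[33:NA]
Op 2: add NB@97 -> ring=[33:NA,97:NB]
Op 3: add NC@16 -> ring=[16:NC,33:NA,97:NB]
Op 4: add ND@51 -> ring=[16:NC,33:NA,51:ND,97:NB]
Op 5: route key 56: smallest pos >= 56 is 97 -> NB
Op 6: add NE@75 -> ring=[16:NC,33:NA,51:ND,75:NE,97:NB]
Op 7: add NF@24 -> ring=[16:NC,24:NF,33:NA,51:ND,75:NE,97:NB]
Op 8: route key 90: smallest pos >= 90 is 97 -> NB
Op 9: route key 28: smallest pos >= 28 is 33 -> NA
Op 10: remove NE -> ring=[16:NC,24:NF,33:NA,51:ND,97:NB]
Op 11: add NG@66 -> ring=[16:NC,24:NF,33:NA,51:ND,66:NG,97:NB]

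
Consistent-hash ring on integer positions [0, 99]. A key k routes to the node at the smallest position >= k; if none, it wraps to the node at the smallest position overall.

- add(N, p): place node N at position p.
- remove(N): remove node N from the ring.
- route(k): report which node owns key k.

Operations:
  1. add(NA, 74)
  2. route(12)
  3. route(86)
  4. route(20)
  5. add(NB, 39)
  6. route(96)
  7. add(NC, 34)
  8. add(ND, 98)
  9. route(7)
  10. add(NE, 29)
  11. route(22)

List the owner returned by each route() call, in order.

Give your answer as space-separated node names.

Answer: NA NA NA NB NC NE

Derivation:
Op 1: add NA@74 -> ring=[74:NA]
Op 2: route key 12: smallest pos >= 12 is 74 -> NA
Op 3: route key 86: none >= 86, wrap to smallest pos 74 -> NA
Op 4: route key 20: smallest pos >= 20 is 74 -> NA
Op 5: add NB@39 -> ring=[39:NB,74:NA]
Op 6: route key 96: none >= 96, wrap to smallest pos 39 -> NB
Op 7: add NC@34 -> ring=[34:NC,39:NB,74:NA]
Op 8: add ND@98 -> ring=[34:NC,39:NB,74:NA,98:ND]
Op 9: route key 7: smallest pos >= 7 is 34 -> NC
Op 10: add NE@29 -> ring=[29:NE,34:NC,39:NB,74:NA,98:ND]
Op 11: route key 22: smallest pos >= 22 is 29 -> NE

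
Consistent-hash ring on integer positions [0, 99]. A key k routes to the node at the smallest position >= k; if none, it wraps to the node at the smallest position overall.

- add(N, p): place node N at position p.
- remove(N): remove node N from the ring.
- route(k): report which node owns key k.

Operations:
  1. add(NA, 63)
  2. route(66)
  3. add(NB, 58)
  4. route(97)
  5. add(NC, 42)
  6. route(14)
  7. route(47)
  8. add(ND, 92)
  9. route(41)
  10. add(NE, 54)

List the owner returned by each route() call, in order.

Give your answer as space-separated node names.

Answer: NA NB NC NB NC

Derivation:
Op 1: add NA@63 -> ring=[63:NA]
Op 2: route key 66: none >= 66, wrap to smallest pos 63 -> NA
Op 3: add NB@58 -> ring=[58:NB,63:NA]
Op 4: route key 97: none >= 97, wrap to smallest pos 58 -> NB
Op 5: add NC@42 -> ring=[42:NC,58:NB,63:NA]
Op 6: route key 14: smallest pos >= 14 is 42 -> NC
Op 7: route key 47: smallest pos >= 47 is 58 -> NB
Op 8: add ND@92 -> ring=[42:NC,58:NB,63:NA,92:ND]
Op 9: route key 41: smallest pos >= 41 is 42 -> NC
Op 10: add NE@54 -> ring=[42:NC,54:NE,58:NB,63:NA,92:ND]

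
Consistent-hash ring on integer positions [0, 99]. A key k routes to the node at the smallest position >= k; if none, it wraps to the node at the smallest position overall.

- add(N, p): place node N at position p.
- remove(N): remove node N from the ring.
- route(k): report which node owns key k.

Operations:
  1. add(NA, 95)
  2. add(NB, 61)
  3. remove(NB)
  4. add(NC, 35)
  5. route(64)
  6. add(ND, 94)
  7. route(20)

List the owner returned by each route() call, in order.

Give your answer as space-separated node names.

Answer: NA NC

Derivation:
Op 1: add NA@95 -> ring=[95:NA]
Op 2: add NB@61 -> ring=[61:NB,95:NA]
Op 3: remove NB -> ring=[95:NA]
Op 4: add NC@35 -> ring=[35:NC,95:NA]
Op 5: route key 64: smallest pos >= 64 is 95 -> NA
Op 6: add ND@94 -> ring=[35:NC,94:ND,95:NA]
Op 7: route key 20: smallest pos >= 20 is 35 -> NC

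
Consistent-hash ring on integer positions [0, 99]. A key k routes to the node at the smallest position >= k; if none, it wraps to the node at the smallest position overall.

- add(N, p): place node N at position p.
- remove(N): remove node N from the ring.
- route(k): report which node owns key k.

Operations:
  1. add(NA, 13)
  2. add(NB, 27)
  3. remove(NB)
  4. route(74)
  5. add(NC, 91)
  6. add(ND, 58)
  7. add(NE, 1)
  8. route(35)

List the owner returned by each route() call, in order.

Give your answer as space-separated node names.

Op 1: add NA@13 -> ring=[13:NA]
Op 2: add NB@27 -> ring=[13:NA,27:NB]
Op 3: remove NB -> ring=[13:NA]
Op 4: route key 74: none >= 74, wrap to smallest pos 13 -> NA
Op 5: add NC@91 -> ring=[13:NA,91:NC]
Op 6: add ND@58 -> ring=[13:NA,58:ND,91:NC]
Op 7: add NE@1 -> ring=[1:NE,13:NA,58:ND,91:NC]
Op 8: route key 35: smallest pos >= 35 is 58 -> ND

Answer: NA ND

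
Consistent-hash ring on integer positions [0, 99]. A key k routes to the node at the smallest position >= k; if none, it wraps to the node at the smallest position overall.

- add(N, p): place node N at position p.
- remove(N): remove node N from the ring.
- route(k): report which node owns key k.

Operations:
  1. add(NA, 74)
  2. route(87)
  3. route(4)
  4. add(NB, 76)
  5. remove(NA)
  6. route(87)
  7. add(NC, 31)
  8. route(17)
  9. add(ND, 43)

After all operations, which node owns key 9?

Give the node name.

Answer: NC

Derivation:
Op 1: add NA@74 -> ring=[74:NA]
Op 2: route key 87: none >= 87, wrap to smallest pos 74 -> NA
Op 3: route key 4: smallest pos >= 4 is 74 -> NA
Op 4: add NB@76 -> ring=[74:NA,76:NB]
Op 5: remove NA -> ring=[76:NB]
Op 6: route key 87: none >= 87, wrap to smallest pos 76 -> NB
Op 7: add NC@31 -> ring=[31:NC,76:NB]
Op 8: route key 17: smallest pos >= 17 is 31 -> NC
Op 9: add ND@43 -> ring=[31:NC,43:ND,76:NB]
Final route key 9: smallest pos >= 9 is 31 -> NC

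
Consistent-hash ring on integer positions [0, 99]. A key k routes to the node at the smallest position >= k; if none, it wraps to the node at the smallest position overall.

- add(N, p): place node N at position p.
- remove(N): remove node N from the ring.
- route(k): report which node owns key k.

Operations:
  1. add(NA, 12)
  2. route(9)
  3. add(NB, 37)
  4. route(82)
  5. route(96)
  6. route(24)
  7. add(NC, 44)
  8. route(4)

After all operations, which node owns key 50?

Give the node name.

Answer: NA

Derivation:
Op 1: add NA@12 -> ring=[12:NA]
Op 2: route key 9: smallest pos >= 9 is 12 -> NA
Op 3: add NB@37 -> ring=[12:NA,37:NB]
Op 4: route key 82: none >= 82, wrap to smallest pos 12 -> NA
Op 5: route key 96: none >= 96, wrap to smallest pos 12 -> NA
Op 6: route key 24: smallest pos >= 24 is 37 -> NB
Op 7: add NC@44 -> ring=[12:NA,37:NB,44:NC]
Op 8: route key 4: smallest pos >= 4 is 12 -> NA
Final route key 50: none >= 50, wrap to smallest pos 12 -> NA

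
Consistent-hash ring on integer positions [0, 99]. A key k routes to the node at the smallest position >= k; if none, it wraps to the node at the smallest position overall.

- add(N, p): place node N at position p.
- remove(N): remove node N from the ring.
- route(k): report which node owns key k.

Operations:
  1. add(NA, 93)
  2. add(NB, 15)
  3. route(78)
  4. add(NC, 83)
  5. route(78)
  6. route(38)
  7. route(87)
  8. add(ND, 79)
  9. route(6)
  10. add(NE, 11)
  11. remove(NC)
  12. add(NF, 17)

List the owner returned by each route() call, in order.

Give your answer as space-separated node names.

Op 1: add NA@93 -> ring=[93:NA]
Op 2: add NB@15 -> ring=[15:NB,93:NA]
Op 3: route key 78: smallest pos >= 78 is 93 -> NA
Op 4: add NC@83 -> ring=[15:NB,83:NC,93:NA]
Op 5: route key 78: smallest pos >= 78 is 83 -> NC
Op 6: route key 38: smallest pos >= 38 is 83 -> NC
Op 7: route key 87: smallest pos >= 87 is 93 -> NA
Op 8: add ND@79 -> ring=[15:NB,79:ND,83:NC,93:NA]
Op 9: route key 6: smallest pos >= 6 is 15 -> NB
Op 10: add NE@11 -> ring=[11:NE,15:NB,79:ND,83:NC,93:NA]
Op 11: remove NC -> ring=[11:NE,15:NB,79:ND,93:NA]
Op 12: add NF@17 -> ring=[11:NE,15:NB,17:NF,79:ND,93:NA]

Answer: NA NC NC NA NB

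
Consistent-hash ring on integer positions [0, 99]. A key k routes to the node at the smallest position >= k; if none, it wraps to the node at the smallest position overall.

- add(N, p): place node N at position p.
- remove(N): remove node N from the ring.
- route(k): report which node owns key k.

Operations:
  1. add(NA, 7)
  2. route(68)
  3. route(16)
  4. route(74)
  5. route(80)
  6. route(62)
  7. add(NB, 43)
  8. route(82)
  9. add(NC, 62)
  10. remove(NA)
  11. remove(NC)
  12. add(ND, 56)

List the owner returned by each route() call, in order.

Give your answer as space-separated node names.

Answer: NA NA NA NA NA NA

Derivation:
Op 1: add NA@7 -> ring=[7:NA]
Op 2: route key 68: none >= 68, wrap to smallest pos 7 -> NA
Op 3: route key 16: none >= 16, wrap to smallest pos 7 -> NA
Op 4: route key 74: none >= 74, wrap to smallest pos 7 -> NA
Op 5: route key 80: none >= 80, wrap to smallest pos 7 -> NA
Op 6: route key 62: none >= 62, wrap to smallest pos 7 -> NA
Op 7: add NB@43 -> ring=[7:NA,43:NB]
Op 8: route key 82: none >= 82, wrap to smallest pos 7 -> NA
Op 9: add NC@62 -> ring=[7:NA,43:NB,62:NC]
Op 10: remove NA -> ring=[43:NB,62:NC]
Op 11: remove NC -> ring=[43:NB]
Op 12: add ND@56 -> ring=[43:NB,56:ND]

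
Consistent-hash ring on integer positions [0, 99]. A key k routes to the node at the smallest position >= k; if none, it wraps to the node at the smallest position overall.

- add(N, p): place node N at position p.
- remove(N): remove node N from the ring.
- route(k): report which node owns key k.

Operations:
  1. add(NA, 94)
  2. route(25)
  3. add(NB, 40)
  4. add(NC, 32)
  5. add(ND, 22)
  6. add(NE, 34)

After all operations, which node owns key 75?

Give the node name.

Op 1: add NA@94 -> ring=[94:NA]
Op 2: route key 25: smallest pos >= 25 is 94 -> NA
Op 3: add NB@40 -> ring=[40:NB,94:NA]
Op 4: add NC@32 -> ring=[32:NC,40:NB,94:NA]
Op 5: add ND@22 -> ring=[22:ND,32:NC,40:NB,94:NA]
Op 6: add NE@34 -> ring=[22:ND,32:NC,34:NE,40:NB,94:NA]
Final route key 75: smallest pos >= 75 is 94 -> NA

Answer: NA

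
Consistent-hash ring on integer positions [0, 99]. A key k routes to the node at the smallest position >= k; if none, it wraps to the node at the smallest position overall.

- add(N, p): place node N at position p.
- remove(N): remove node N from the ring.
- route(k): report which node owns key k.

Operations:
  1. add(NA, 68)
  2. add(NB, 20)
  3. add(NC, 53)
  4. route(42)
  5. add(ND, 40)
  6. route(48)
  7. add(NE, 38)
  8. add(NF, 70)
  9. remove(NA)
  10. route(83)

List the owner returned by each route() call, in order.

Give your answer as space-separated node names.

Answer: NC NC NB

Derivation:
Op 1: add NA@68 -> ring=[68:NA]
Op 2: add NB@20 -> ring=[20:NB,68:NA]
Op 3: add NC@53 -> ring=[20:NB,53:NC,68:NA]
Op 4: route key 42: smallest pos >= 42 is 53 -> NC
Op 5: add ND@40 -> ring=[20:NB,40:ND,53:NC,68:NA]
Op 6: route key 48: smallest pos >= 48 is 53 -> NC
Op 7: add NE@38 -> ring=[20:NB,38:NE,40:ND,53:NC,68:NA]
Op 8: add NF@70 -> ring=[20:NB,38:NE,40:ND,53:NC,68:NA,70:NF]
Op 9: remove NA -> ring=[20:NB,38:NE,40:ND,53:NC,70:NF]
Op 10: route key 83: none >= 83, wrap to smallest pos 20 -> NB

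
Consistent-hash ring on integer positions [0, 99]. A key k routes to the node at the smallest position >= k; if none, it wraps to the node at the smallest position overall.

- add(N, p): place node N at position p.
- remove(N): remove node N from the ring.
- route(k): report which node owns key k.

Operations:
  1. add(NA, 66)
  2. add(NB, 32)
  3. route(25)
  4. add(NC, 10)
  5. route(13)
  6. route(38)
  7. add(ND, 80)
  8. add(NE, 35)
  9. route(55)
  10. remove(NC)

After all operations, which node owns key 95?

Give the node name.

Answer: NB

Derivation:
Op 1: add NA@66 -> ring=[66:NA]
Op 2: add NB@32 -> ring=[32:NB,66:NA]
Op 3: route key 25: smallest pos >= 25 is 32 -> NB
Op 4: add NC@10 -> ring=[10:NC,32:NB,66:NA]
Op 5: route key 13: smallest pos >= 13 is 32 -> NB
Op 6: route key 38: smallest pos >= 38 is 66 -> NA
Op 7: add ND@80 -> ring=[10:NC,32:NB,66:NA,80:ND]
Op 8: add NE@35 -> ring=[10:NC,32:NB,35:NE,66:NA,80:ND]
Op 9: route key 55: smallest pos >= 55 is 66 -> NA
Op 10: remove NC -> ring=[32:NB,35:NE,66:NA,80:ND]
Final route key 95: none >= 95, wrap to smallest pos 32 -> NB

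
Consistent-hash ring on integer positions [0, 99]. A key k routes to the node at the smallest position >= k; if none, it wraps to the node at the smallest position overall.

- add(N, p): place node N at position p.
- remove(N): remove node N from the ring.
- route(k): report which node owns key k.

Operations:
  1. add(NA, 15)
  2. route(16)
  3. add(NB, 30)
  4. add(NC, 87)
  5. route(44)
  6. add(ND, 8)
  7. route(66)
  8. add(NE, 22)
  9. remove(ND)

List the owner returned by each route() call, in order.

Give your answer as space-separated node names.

Answer: NA NC NC

Derivation:
Op 1: add NA@15 -> ring=[15:NA]
Op 2: route key 16: none >= 16, wrap to smallest pos 15 -> NA
Op 3: add NB@30 -> ring=[15:NA,30:NB]
Op 4: add NC@87 -> ring=[15:NA,30:NB,87:NC]
Op 5: route key 44: smallest pos >= 44 is 87 -> NC
Op 6: add ND@8 -> ring=[8:ND,15:NA,30:NB,87:NC]
Op 7: route key 66: smallest pos >= 66 is 87 -> NC
Op 8: add NE@22 -> ring=[8:ND,15:NA,22:NE,30:NB,87:NC]
Op 9: remove ND -> ring=[15:NA,22:NE,30:NB,87:NC]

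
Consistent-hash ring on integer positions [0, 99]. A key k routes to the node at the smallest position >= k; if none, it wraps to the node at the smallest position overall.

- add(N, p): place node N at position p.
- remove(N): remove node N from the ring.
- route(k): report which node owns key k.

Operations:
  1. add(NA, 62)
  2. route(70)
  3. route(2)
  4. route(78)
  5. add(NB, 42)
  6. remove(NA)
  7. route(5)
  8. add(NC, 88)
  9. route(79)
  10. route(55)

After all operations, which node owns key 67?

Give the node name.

Op 1: add NA@62 -> ring=[62:NA]
Op 2: route key 70: none >= 70, wrap to smallest pos 62 -> NA
Op 3: route key 2: smallest pos >= 2 is 62 -> NA
Op 4: route key 78: none >= 78, wrap to smallest pos 62 -> NA
Op 5: add NB@42 -> ring=[42:NB,62:NA]
Op 6: remove NA -> ring=[42:NB]
Op 7: route key 5: smallest pos >= 5 is 42 -> NB
Op 8: add NC@88 -> ring=[42:NB,88:NC]
Op 9: route key 79: smallest pos >= 79 is 88 -> NC
Op 10: route key 55: smallest pos >= 55 is 88 -> NC
Final route key 67: smallest pos >= 67 is 88 -> NC

Answer: NC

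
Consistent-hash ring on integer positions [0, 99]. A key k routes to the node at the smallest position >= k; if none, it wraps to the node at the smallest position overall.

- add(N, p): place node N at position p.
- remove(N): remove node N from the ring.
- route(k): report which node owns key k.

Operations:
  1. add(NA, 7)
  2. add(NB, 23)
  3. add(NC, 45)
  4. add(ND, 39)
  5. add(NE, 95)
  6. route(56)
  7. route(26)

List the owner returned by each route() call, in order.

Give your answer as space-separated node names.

Op 1: add NA@7 -> ring=[7:NA]
Op 2: add NB@23 -> ring=[7:NA,23:NB]
Op 3: add NC@45 -> ring=[7:NA,23:NB,45:NC]
Op 4: add ND@39 -> ring=[7:NA,23:NB,39:ND,45:NC]
Op 5: add NE@95 -> ring=[7:NA,23:NB,39:ND,45:NC,95:NE]
Op 6: route key 56: smallest pos >= 56 is 95 -> NE
Op 7: route key 26: smallest pos >= 26 is 39 -> ND

Answer: NE ND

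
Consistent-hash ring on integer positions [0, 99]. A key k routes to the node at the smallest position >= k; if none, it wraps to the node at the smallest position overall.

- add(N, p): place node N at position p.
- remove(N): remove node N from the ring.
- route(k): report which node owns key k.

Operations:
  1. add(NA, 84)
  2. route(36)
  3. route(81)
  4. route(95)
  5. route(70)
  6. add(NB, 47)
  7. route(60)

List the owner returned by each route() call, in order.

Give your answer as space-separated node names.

Answer: NA NA NA NA NA

Derivation:
Op 1: add NA@84 -> ring=[84:NA]
Op 2: route key 36: smallest pos >= 36 is 84 -> NA
Op 3: route key 81: smallest pos >= 81 is 84 -> NA
Op 4: route key 95: none >= 95, wrap to smallest pos 84 -> NA
Op 5: route key 70: smallest pos >= 70 is 84 -> NA
Op 6: add NB@47 -> ring=[47:NB,84:NA]
Op 7: route key 60: smallest pos >= 60 is 84 -> NA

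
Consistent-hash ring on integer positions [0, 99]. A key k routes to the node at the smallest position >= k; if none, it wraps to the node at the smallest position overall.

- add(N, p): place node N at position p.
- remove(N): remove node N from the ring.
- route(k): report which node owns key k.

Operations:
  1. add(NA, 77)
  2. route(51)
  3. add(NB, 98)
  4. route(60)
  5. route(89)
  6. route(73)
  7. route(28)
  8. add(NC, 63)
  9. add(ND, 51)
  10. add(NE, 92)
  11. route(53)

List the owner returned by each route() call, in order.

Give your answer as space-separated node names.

Answer: NA NA NB NA NA NC

Derivation:
Op 1: add NA@77 -> ring=[77:NA]
Op 2: route key 51: smallest pos >= 51 is 77 -> NA
Op 3: add NB@98 -> ring=[77:NA,98:NB]
Op 4: route key 60: smallest pos >= 60 is 77 -> NA
Op 5: route key 89: smallest pos >= 89 is 98 -> NB
Op 6: route key 73: smallest pos >= 73 is 77 -> NA
Op 7: route key 28: smallest pos >= 28 is 77 -> NA
Op 8: add NC@63 -> ring=[63:NC,77:NA,98:NB]
Op 9: add ND@51 -> ring=[51:ND,63:NC,77:NA,98:NB]
Op 10: add NE@92 -> ring=[51:ND,63:NC,77:NA,92:NE,98:NB]
Op 11: route key 53: smallest pos >= 53 is 63 -> NC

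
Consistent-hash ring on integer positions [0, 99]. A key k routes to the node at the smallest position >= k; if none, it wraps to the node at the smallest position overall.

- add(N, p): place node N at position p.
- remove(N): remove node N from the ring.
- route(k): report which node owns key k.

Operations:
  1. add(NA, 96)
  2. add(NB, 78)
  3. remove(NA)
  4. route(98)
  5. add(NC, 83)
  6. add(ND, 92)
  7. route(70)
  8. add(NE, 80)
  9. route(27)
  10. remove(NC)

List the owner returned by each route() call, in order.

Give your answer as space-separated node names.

Op 1: add NA@96 -> ring=[96:NA]
Op 2: add NB@78 -> ring=[78:NB,96:NA]
Op 3: remove NA -> ring=[78:NB]
Op 4: route key 98: none >= 98, wrap to smallest pos 78 -> NB
Op 5: add NC@83 -> ring=[78:NB,83:NC]
Op 6: add ND@92 -> ring=[78:NB,83:NC,92:ND]
Op 7: route key 70: smallest pos >= 70 is 78 -> NB
Op 8: add NE@80 -> ring=[78:NB,80:NE,83:NC,92:ND]
Op 9: route key 27: smallest pos >= 27 is 78 -> NB
Op 10: remove NC -> ring=[78:NB,80:NE,92:ND]

Answer: NB NB NB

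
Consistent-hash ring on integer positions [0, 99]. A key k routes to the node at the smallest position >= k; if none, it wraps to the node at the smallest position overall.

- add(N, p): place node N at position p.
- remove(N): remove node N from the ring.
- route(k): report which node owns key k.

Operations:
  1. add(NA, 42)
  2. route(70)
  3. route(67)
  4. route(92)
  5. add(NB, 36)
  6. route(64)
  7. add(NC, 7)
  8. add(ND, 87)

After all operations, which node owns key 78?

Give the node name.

Answer: ND

Derivation:
Op 1: add NA@42 -> ring=[42:NA]
Op 2: route key 70: none >= 70, wrap to smallest pos 42 -> NA
Op 3: route key 67: none >= 67, wrap to smallest pos 42 -> NA
Op 4: route key 92: none >= 92, wrap to smallest pos 42 -> NA
Op 5: add NB@36 -> ring=[36:NB,42:NA]
Op 6: route key 64: none >= 64, wrap to smallest pos 36 -> NB
Op 7: add NC@7 -> ring=[7:NC,36:NB,42:NA]
Op 8: add ND@87 -> ring=[7:NC,36:NB,42:NA,87:ND]
Final route key 78: smallest pos >= 78 is 87 -> ND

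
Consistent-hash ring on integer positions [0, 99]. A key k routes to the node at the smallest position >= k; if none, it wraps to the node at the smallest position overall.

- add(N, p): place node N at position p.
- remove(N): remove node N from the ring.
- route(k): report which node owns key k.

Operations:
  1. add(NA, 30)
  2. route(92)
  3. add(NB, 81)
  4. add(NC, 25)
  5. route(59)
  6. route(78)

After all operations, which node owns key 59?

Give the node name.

Op 1: add NA@30 -> ring=[30:NA]
Op 2: route key 92: none >= 92, wrap to smallest pos 30 -> NA
Op 3: add NB@81 -> ring=[30:NA,81:NB]
Op 4: add NC@25 -> ring=[25:NC,30:NA,81:NB]
Op 5: route key 59: smallest pos >= 59 is 81 -> NB
Op 6: route key 78: smallest pos >= 78 is 81 -> NB
Final route key 59: smallest pos >= 59 is 81 -> NB

Answer: NB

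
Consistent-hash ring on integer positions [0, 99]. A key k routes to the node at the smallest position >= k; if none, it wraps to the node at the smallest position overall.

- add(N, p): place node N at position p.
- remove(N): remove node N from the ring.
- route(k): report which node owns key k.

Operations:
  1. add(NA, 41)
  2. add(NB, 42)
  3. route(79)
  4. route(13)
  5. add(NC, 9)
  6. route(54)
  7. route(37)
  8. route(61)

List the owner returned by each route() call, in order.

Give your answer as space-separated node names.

Op 1: add NA@41 -> ring=[41:NA]
Op 2: add NB@42 -> ring=[41:NA,42:NB]
Op 3: route key 79: none >= 79, wrap to smallest pos 41 -> NA
Op 4: route key 13: smallest pos >= 13 is 41 -> NA
Op 5: add NC@9 -> ring=[9:NC,41:NA,42:NB]
Op 6: route key 54: none >= 54, wrap to smallest pos 9 -> NC
Op 7: route key 37: smallest pos >= 37 is 41 -> NA
Op 8: route key 61: none >= 61, wrap to smallest pos 9 -> NC

Answer: NA NA NC NA NC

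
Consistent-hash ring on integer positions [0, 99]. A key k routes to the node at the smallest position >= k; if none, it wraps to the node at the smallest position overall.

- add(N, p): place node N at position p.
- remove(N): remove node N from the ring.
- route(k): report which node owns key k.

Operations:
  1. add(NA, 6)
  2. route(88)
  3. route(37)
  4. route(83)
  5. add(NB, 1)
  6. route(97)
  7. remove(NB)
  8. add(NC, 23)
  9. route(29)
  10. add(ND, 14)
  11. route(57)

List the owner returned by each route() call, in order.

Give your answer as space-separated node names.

Answer: NA NA NA NB NA NA

Derivation:
Op 1: add NA@6 -> ring=[6:NA]
Op 2: route key 88: none >= 88, wrap to smallest pos 6 -> NA
Op 3: route key 37: none >= 37, wrap to smallest pos 6 -> NA
Op 4: route key 83: none >= 83, wrap to smallest pos 6 -> NA
Op 5: add NB@1 -> ring=[1:NB,6:NA]
Op 6: route key 97: none >= 97, wrap to smallest pos 1 -> NB
Op 7: remove NB -> ring=[6:NA]
Op 8: add NC@23 -> ring=[6:NA,23:NC]
Op 9: route key 29: none >= 29, wrap to smallest pos 6 -> NA
Op 10: add ND@14 -> ring=[6:NA,14:ND,23:NC]
Op 11: route key 57: none >= 57, wrap to smallest pos 6 -> NA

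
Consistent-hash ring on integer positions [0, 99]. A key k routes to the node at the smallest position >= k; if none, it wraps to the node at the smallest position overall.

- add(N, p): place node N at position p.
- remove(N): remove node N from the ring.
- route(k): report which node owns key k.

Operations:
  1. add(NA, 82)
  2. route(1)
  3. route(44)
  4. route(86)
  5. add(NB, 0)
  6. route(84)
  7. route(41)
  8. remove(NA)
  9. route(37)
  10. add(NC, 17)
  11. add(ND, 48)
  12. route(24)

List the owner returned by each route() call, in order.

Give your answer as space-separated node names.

Op 1: add NA@82 -> ring=[82:NA]
Op 2: route key 1: smallest pos >= 1 is 82 -> NA
Op 3: route key 44: smallest pos >= 44 is 82 -> NA
Op 4: route key 86: none >= 86, wrap to smallest pos 82 -> NA
Op 5: add NB@0 -> ring=[0:NB,82:NA]
Op 6: route key 84: none >= 84, wrap to smallest pos 0 -> NB
Op 7: route key 41: smallest pos >= 41 is 82 -> NA
Op 8: remove NA -> ring=[0:NB]
Op 9: route key 37: none >= 37, wrap to smallest pos 0 -> NB
Op 10: add NC@17 -> ring=[0:NB,17:NC]
Op 11: add ND@48 -> ring=[0:NB,17:NC,48:ND]
Op 12: route key 24: smallest pos >= 24 is 48 -> ND

Answer: NA NA NA NB NA NB ND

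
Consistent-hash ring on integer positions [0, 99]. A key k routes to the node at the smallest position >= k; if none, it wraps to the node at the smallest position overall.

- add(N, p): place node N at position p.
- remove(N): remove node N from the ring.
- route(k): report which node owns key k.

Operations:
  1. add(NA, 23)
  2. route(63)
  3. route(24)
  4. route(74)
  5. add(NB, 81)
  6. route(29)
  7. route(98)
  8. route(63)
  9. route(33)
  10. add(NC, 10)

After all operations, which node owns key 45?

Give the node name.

Answer: NB

Derivation:
Op 1: add NA@23 -> ring=[23:NA]
Op 2: route key 63: none >= 63, wrap to smallest pos 23 -> NA
Op 3: route key 24: none >= 24, wrap to smallest pos 23 -> NA
Op 4: route key 74: none >= 74, wrap to smallest pos 23 -> NA
Op 5: add NB@81 -> ring=[23:NA,81:NB]
Op 6: route key 29: smallest pos >= 29 is 81 -> NB
Op 7: route key 98: none >= 98, wrap to smallest pos 23 -> NA
Op 8: route key 63: smallest pos >= 63 is 81 -> NB
Op 9: route key 33: smallest pos >= 33 is 81 -> NB
Op 10: add NC@10 -> ring=[10:NC,23:NA,81:NB]
Final route key 45: smallest pos >= 45 is 81 -> NB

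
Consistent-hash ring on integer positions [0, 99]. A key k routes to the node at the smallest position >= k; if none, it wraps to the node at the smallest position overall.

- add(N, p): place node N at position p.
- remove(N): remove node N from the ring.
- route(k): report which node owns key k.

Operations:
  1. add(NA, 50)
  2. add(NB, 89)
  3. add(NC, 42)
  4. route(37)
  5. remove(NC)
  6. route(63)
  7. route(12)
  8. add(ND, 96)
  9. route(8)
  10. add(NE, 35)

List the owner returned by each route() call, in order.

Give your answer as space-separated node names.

Op 1: add NA@50 -> ring=[50:NA]
Op 2: add NB@89 -> ring=[50:NA,89:NB]
Op 3: add NC@42 -> ring=[42:NC,50:NA,89:NB]
Op 4: route key 37: smallest pos >= 37 is 42 -> NC
Op 5: remove NC -> ring=[50:NA,89:NB]
Op 6: route key 63: smallest pos >= 63 is 89 -> NB
Op 7: route key 12: smallest pos >= 12 is 50 -> NA
Op 8: add ND@96 -> ring=[50:NA,89:NB,96:ND]
Op 9: route key 8: smallest pos >= 8 is 50 -> NA
Op 10: add NE@35 -> ring=[35:NE,50:NA,89:NB,96:ND]

Answer: NC NB NA NA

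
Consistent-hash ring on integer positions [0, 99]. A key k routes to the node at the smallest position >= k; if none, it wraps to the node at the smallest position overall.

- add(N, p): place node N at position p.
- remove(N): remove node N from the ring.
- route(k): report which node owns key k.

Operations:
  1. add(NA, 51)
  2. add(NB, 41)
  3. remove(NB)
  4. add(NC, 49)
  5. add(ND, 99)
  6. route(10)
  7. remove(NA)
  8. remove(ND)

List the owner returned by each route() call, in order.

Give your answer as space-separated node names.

Answer: NC

Derivation:
Op 1: add NA@51 -> ring=[51:NA]
Op 2: add NB@41 -> ring=[41:NB,51:NA]
Op 3: remove NB -> ring=[51:NA]
Op 4: add NC@49 -> ring=[49:NC,51:NA]
Op 5: add ND@99 -> ring=[49:NC,51:NA,99:ND]
Op 6: route key 10: smallest pos >= 10 is 49 -> NC
Op 7: remove NA -> ring=[49:NC,99:ND]
Op 8: remove ND -> ring=[49:NC]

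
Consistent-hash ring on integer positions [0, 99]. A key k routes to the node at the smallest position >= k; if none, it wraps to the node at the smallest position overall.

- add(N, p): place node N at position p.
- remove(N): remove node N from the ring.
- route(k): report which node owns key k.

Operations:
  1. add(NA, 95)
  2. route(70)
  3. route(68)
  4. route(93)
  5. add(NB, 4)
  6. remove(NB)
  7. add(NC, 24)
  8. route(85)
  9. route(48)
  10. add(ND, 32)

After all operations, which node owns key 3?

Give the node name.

Op 1: add NA@95 -> ring=[95:NA]
Op 2: route key 70: smallest pos >= 70 is 95 -> NA
Op 3: route key 68: smallest pos >= 68 is 95 -> NA
Op 4: route key 93: smallest pos >= 93 is 95 -> NA
Op 5: add NB@4 -> ring=[4:NB,95:NA]
Op 6: remove NB -> ring=[95:NA]
Op 7: add NC@24 -> ring=[24:NC,95:NA]
Op 8: route key 85: smallest pos >= 85 is 95 -> NA
Op 9: route key 48: smallest pos >= 48 is 95 -> NA
Op 10: add ND@32 -> ring=[24:NC,32:ND,95:NA]
Final route key 3: smallest pos >= 3 is 24 -> NC

Answer: NC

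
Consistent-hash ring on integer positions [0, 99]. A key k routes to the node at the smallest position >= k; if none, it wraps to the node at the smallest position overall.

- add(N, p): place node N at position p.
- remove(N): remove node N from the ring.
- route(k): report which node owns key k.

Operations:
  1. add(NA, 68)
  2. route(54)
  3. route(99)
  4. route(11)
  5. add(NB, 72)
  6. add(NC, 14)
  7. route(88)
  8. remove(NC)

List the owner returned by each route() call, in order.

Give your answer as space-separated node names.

Answer: NA NA NA NC

Derivation:
Op 1: add NA@68 -> ring=[68:NA]
Op 2: route key 54: smallest pos >= 54 is 68 -> NA
Op 3: route key 99: none >= 99, wrap to smallest pos 68 -> NA
Op 4: route key 11: smallest pos >= 11 is 68 -> NA
Op 5: add NB@72 -> ring=[68:NA,72:NB]
Op 6: add NC@14 -> ring=[14:NC,68:NA,72:NB]
Op 7: route key 88: none >= 88, wrap to smallest pos 14 -> NC
Op 8: remove NC -> ring=[68:NA,72:NB]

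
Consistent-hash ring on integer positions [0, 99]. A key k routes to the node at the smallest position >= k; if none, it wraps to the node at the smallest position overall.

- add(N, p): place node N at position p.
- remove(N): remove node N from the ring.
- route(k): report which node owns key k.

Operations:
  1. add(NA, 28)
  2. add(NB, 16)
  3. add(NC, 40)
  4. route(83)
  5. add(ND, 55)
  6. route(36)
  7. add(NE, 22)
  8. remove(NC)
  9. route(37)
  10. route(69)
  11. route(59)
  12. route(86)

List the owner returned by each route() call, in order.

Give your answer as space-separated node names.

Op 1: add NA@28 -> ring=[28:NA]
Op 2: add NB@16 -> ring=[16:NB,28:NA]
Op 3: add NC@40 -> ring=[16:NB,28:NA,40:NC]
Op 4: route key 83: none >= 83, wrap to smallest pos 16 -> NB
Op 5: add ND@55 -> ring=[16:NB,28:NA,40:NC,55:ND]
Op 6: route key 36: smallest pos >= 36 is 40 -> NC
Op 7: add NE@22 -> ring=[16:NB,22:NE,28:NA,40:NC,55:ND]
Op 8: remove NC -> ring=[16:NB,22:NE,28:NA,55:ND]
Op 9: route key 37: smallest pos >= 37 is 55 -> ND
Op 10: route key 69: none >= 69, wrap to smallest pos 16 -> NB
Op 11: route key 59: none >= 59, wrap to smallest pos 16 -> NB
Op 12: route key 86: none >= 86, wrap to smallest pos 16 -> NB

Answer: NB NC ND NB NB NB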